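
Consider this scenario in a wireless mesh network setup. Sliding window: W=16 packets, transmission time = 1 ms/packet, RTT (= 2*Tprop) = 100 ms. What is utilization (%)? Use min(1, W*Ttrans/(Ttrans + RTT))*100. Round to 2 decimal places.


Given: W = 16, Ttrans = 1 ms, RTT = 100 ms (= 2 * Tprop, Tprop = 50 ms)
Cycle time = Ttrans + RTT = 1 + 100 = 101 ms (first packet sent until its ACK returns)
W * Ttrans = 16 * 1 = 16 ms of sending per cycle
W * Ttrans / (Ttrans + RTT) = 16 / 101 = 0.158416
U = min(1, 0.158416) = 0.158416
U% = 15.84%

15.84


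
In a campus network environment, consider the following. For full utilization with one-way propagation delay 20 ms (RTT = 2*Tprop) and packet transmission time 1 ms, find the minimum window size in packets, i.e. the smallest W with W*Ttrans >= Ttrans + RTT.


Given: Ttrans = 1 ms, RTT = 40 ms (= 2 * Tprop, Tprop = 20 ms)
Time until first ACK returns = Ttrans + RTT = 1 + 40 = 41 ms
Need W * Ttrans >= Ttrans + RTT  ->  W >= (Ttrans + RTT) / Ttrans
(Ttrans + RTT) / Ttrans = 41 / 1 = 41
W_min = ceil(41) = 41

41


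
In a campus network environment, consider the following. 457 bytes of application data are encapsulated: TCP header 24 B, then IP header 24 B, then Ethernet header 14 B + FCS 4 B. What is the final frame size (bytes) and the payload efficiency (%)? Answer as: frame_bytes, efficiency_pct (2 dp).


TCP segment = 457 + 24 = 481 B
IP packet = 481 + 24 = 505 B
Ethernet frame = 505 + 14 + 4 = 523 B
Efficiency = app / frame = 457 / 523 = 0.873805 = 87.3805% -> 87.38% (2 dp)

523, 87.38


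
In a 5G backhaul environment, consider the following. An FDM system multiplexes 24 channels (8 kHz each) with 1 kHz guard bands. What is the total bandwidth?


Given: 24 channels, 8 kHz each, guard = 1 kHz
Channel bandwidth = 24 * 8 = 192 kHz
Guard bands = 23 gaps * 1 kHz = 23 kHz
Total = 192 + 23 = 215 kHz

215


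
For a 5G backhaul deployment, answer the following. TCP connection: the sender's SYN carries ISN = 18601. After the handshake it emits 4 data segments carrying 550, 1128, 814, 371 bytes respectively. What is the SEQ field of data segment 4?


The SYN occupies sequence number ISN = 18601, so the first data byte is ISN + 1 = 18602.
SEQ of data segment i = (ISN + 1) + sum of payload sizes of segments 1..i-1.
Segment 1: SEQ = 18602, payload = 550 bytes
Segment 2: SEQ = 19152, payload = 1128 bytes
Segment 3: SEQ = 20280, payload = 814 bytes
Segment 4: SEQ = 21094, payload = 371 bytes
SEQ of segment 4 = 18602 + 550 + 1128 + 814 = 21094

21094


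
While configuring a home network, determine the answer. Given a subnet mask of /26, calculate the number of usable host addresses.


Given: subnet mask /26
Host bits = 32 - 26 = 6
Total addresses = 2^6 = 64
Usable hosts = 64 - 2 (network + broadcast) = 62

62


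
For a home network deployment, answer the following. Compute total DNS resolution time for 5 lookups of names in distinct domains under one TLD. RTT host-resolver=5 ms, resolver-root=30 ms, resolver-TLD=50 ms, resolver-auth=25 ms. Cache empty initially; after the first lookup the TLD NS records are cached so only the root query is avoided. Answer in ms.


Lookup 1 (cold cache): local + root + TLD + auth = 5 + 30 + 50 + 25 = 110 ms
Lookups 2..5 (TLD NS cached -> skip root; new domain -> still ask TLD and auth): local + TLD + auth = 5 + 50 + 25 = 80 ms each
Remaining 4 lookups: 4 * 80 = 320 ms
Total = 110 + 320 = 430 ms

430


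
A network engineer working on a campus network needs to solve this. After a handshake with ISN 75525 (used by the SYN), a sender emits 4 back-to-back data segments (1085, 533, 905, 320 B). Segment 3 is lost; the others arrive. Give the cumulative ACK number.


SYN uses sequence number 75525; first data byte = ISN + 1 = 75526.
Segment 1: SEQ = 75526, len = 1085 B, covers [75526, 76610]
Segment 2: SEQ = 76611, len = 533 B, covers [76611, 77143]
Segment 3: SEQ = 77144, len = 905 B, covers [77144, 78048] [LOST]
Segment 4: SEQ = 78049, len = 320 B, covers [78049, 78368]
In-order data received: bytes [75526, 77143] (segments 1..2).
Segment 3 missing -> gap begins at byte 77144; later segments buffered out of order.
Cumulative ACK = next expected in-order byte = 75526 + 1085 + 533 = 77144

77144


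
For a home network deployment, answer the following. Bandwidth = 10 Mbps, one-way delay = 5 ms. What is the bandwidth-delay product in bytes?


Given: bandwidth = 10 Mbps, delay = 5 ms
BDP in bits = 10 * 10^6 * 5 / 1000
BDP in bits = 50000
BDP in bytes = 50000 / 8 = 6250

6250


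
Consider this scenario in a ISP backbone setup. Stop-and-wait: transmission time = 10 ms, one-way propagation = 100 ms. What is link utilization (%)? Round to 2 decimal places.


Given: Ttrans = 10 ms, Tprop = 100 ms
RTT = 2 * Tprop = 2 * 100 = 200 ms
U = Ttrans / (Ttrans + RTT)
U = 10 / (10 + 200)
U = 10 / 210 = 0.047619
U% = 4.76%

4.76


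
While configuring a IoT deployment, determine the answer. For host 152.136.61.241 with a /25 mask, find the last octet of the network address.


Given: IP = 152.136.61.241, prefix = /25
Subnet mask = 255.255.255.128
Last octet of IP: 241
Last octet of mask: 128
Network last octet = 241 AND 128 = 128

128


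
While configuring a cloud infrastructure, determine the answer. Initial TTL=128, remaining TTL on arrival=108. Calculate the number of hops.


Given: initial TTL = 128, received TTL = 108
Hops = initial TTL - received TTL
Hops = 128 - 108 = 20

20


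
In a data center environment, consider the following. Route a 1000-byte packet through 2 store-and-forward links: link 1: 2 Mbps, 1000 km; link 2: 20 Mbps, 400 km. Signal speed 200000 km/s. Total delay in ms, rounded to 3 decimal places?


Packet = 1000 bytes = 8000 bits. Store-and-forward: sum (t_trans + t_prop) per link.
Link 1: t_trans = 8000/(2*10^6) s = 4.0000 ms; t_prop = 1000/200000 s = 5.0000 ms; subtotal = 9.0000 ms
Link 2: t_trans = 8000/(20*10^6) s = 0.4000 ms; t_prop = 400/200000 s = 2.0000 ms; subtotal = 2.4000 ms
End-to-end = 9.0000 + 2.4000 = 11.4000 ms -> 11.400 ms (3 dp)

11.400


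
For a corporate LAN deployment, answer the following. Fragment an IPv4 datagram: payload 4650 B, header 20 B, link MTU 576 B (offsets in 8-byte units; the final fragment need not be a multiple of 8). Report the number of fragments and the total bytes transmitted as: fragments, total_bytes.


Max data per non-final fragment = floor((MTU - header)/8)*8 = floor((576 - 20)/8)*8 = floor(556/8)*8 = 552 B
Final fragment needs no 8-byte alignment: it can carry up to MTU - header = 556 B
Non-final fragments needed = ceil((payload - 556) / 552) = ceil(4094/552) = ceil(7.4167) = 8
Number of fragments = 8 + 1 = 9
Fragment sizes (data): 8 * 552 B + 234 B (last, 234 <= 556 OK)
Total bytes sent = payload + n_frags * header = 4650 + 9*20 = 4650 + 180 = 4830 B

9, 4830


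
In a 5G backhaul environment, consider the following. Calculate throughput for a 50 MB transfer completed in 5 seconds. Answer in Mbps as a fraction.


Given: file = 50 MB, time = 5 s
File in Mb = 50 * 8 = 400 Mb
Throughput = 400 / 5 Mbps
Throughput = 80 Mbps

80


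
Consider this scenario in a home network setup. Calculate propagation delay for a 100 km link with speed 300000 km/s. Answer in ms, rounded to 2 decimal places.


Given: distance = 100 km, speed = 300000 km/s
Delay = distance / speed = 100 / 300000 seconds
Delay in ms = 100 * 1000 / 300000
Delay = 0.3333 ms
Rounded to 2 dp = 0.33 ms

0.33


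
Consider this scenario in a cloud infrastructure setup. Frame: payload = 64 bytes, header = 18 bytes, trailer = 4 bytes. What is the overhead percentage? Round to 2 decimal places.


Given: payload = 64 B, header = 18 B, trailer = 4 B
Overhead bytes = header + trailer = 18 + 4 = 22
Total frame = payload + overhead = 64 + 22 = 86
Overhead % = 22 / 86 * 100 = 25.5814% -> 25.58% (2 dp)

25.58


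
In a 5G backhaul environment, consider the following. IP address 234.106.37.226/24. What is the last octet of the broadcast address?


Given: IP = 234.106.37.226, prefix = /24
Host bits = 32 - 24 = 8
Network last octet = 226 AND mask = 0
Host part size = 2^8 - 1 = 255
Broadcast last octet = 0 OR 255 = 255

255


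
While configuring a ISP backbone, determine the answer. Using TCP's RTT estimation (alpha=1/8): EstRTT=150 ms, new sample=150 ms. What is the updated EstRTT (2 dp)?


Given: EstRTT = 150 ms, SampleRTT = 150 ms, alpha = 1/8
New EstRTT = (1 - alpha) * EstRTT + alpha * SampleRTT
(7/8) * 150 = 131.25
(1/8) * 150 = 18.75
New EstRTT = 131.25 + 18.75 = 150 ms -> 150.00 ms (2 dp)

150.00


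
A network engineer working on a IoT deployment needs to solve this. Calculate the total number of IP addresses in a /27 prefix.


Given: CIDR prefix /27
Host bits = 32 - 27 = 5
Total addresses = 2^5 = 32

32


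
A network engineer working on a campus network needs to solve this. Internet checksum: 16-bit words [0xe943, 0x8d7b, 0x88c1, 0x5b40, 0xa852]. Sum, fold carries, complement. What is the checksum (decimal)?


Given words: [0xe943, 0x8d7b, 0x88c1, 0x5b40, 0xa852]
Step 1: Sum all words
Raw sum = 59715 + 36219 + 35009 + 23360 + 43090 = 197393
Step 2: Fold carry: (785 + 3) = 788
One's complement = ~788 & 0xFFFF = 64747

64747


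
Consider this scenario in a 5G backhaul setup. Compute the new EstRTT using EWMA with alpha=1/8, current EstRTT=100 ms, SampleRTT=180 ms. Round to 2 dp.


Given: EstRTT = 100 ms, SampleRTT = 180 ms, alpha = 1/8
New EstRTT = (1 - alpha) * EstRTT + alpha * SampleRTT
(7/8) * 100 = 87.5
(1/8) * 180 = 22.5
New EstRTT = 87.5 + 22.5 = 110 ms -> 110.00 ms (2 dp)

110.00


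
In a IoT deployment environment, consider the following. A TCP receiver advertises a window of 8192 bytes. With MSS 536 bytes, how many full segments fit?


Given: RWND = 8192 bytes, MSS = 536 bytes
Full segments = floor(RWND / MSS)
Full segments = floor(8192 / 536)
Full segments = floor(15.2836) = 15

15


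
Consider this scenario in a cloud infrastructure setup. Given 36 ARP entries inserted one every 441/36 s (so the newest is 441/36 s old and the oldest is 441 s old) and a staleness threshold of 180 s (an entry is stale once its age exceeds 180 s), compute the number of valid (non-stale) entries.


Ages are k * 441/36 s for k = 1..36 (spacing = 12.2500 s).
Entry k is valid iff k * 441/36 <= 180 iff k <= 36 * 180 / 441 = 14.6939
n_valid = floor(14.6939) = 14
(n_stale = 36 - 14 = 22)

14


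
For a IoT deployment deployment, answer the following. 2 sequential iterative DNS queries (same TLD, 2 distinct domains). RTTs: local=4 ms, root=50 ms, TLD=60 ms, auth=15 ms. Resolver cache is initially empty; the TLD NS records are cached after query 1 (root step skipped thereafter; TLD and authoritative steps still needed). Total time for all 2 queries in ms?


Lookup 1 (cold cache): local + root + TLD + auth = 4 + 50 + 60 + 15 = 129 ms
Lookups 2..2 (TLD NS cached -> skip root; new domain -> still ask TLD and auth): local + TLD + auth = 4 + 60 + 15 = 79 ms each
Remaining 1 lookups: 1 * 79 = 79 ms
Total = 129 + 79 = 208 ms

208


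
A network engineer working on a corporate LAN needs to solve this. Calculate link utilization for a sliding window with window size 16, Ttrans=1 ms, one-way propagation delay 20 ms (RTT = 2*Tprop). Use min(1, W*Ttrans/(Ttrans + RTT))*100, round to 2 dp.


Given: W = 16, Ttrans = 1 ms, RTT = 40 ms (= 2 * Tprop, Tprop = 20 ms)
Cycle time = Ttrans + RTT = 1 + 40 = 41 ms (first packet sent until its ACK returns)
W * Ttrans = 16 * 1 = 16 ms of sending per cycle
W * Ttrans / (Ttrans + RTT) = 16 / 41 = 0.390244
U = min(1, 0.390244) = 0.390244
U% = 39.02%

39.02


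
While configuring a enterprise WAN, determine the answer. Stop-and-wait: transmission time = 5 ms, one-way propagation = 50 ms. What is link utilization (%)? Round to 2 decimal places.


Given: Ttrans = 5 ms, Tprop = 50 ms
RTT = 2 * Tprop = 2 * 50 = 100 ms
U = Ttrans / (Ttrans + RTT)
U = 5 / (5 + 100)
U = 5 / 105 = 0.047619
U% = 4.76%

4.76


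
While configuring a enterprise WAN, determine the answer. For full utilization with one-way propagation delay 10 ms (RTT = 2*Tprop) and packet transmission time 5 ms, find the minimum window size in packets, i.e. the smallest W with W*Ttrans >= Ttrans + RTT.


Given: Ttrans = 5 ms, RTT = 20 ms (= 2 * Tprop, Tprop = 10 ms)
Time until first ACK returns = Ttrans + RTT = 5 + 20 = 25 ms
Need W * Ttrans >= Ttrans + RTT  ->  W >= (Ttrans + RTT) / Ttrans
(Ttrans + RTT) / Ttrans = 25 / 5 = 5
W_min = ceil(5) = 5

5


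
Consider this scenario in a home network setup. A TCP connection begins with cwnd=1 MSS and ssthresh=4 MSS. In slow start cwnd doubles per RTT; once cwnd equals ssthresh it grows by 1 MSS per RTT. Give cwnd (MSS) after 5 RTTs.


RTT 0: cwnd = 1 MSS (initial)
RTT 1: cwnd = 2 MSS (slow start, doubled)
RTT 2: cwnd = 4 MSS (slow start, doubled)
RTT 3: cwnd = 5 MSS (congestion avoidance, +1)
RTT 4: cwnd = 6 MSS (congestion avoidance, +1)
RTT 5: cwnd = 7 MSS (congestion avoidance, +1)

7


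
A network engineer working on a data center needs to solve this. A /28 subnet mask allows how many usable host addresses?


Given: subnet mask /28
Host bits = 32 - 28 = 4
Total addresses = 2^4 = 16
Usable hosts = 16 - 2 (network + broadcast) = 14

14


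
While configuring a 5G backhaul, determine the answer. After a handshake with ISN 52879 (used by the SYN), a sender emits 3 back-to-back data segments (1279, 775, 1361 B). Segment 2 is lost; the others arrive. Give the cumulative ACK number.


SYN uses sequence number 52879; first data byte = ISN + 1 = 52880.
Segment 1: SEQ = 52880, len = 1279 B, covers [52880, 54158]
Segment 2: SEQ = 54159, len = 775 B, covers [54159, 54933] [LOST]
Segment 3: SEQ = 54934, len = 1361 B, covers [54934, 56294]
In-order data received: bytes [52880, 54158] (segments 1..1).
Segment 2 missing -> gap begins at byte 54159; later segments buffered out of order.
Cumulative ACK = next expected in-order byte = 52880 + 1279 = 54159

54159


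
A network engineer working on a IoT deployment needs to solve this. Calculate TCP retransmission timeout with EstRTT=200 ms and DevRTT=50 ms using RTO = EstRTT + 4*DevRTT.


Given: EstRTT = 200 ms, DevRTT = 50 ms
Timeout = EstRTT + 4 * DevRTT
4 * DevRTT = 4 * 50 = 200
Timeout = 200 + 200 = 400 ms

400


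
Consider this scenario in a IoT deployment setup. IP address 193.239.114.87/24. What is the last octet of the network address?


Given: IP = 193.239.114.87, prefix = /24
Subnet mask = 255.255.255.0
Last octet of IP: 87
Last octet of mask: 0
Network last octet = 87 AND 0 = 0

0


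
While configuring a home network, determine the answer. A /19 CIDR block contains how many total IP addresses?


Given: CIDR prefix /19
Host bits = 32 - 19 = 13
Total addresses = 2^13 = 8192

8192


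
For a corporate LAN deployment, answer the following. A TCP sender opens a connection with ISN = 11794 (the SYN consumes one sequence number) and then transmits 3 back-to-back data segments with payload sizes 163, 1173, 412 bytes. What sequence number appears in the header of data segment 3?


The SYN occupies sequence number ISN = 11794, so the first data byte is ISN + 1 = 11795.
SEQ of data segment i = (ISN + 1) + sum of payload sizes of segments 1..i-1.
Segment 1: SEQ = 11795, payload = 163 bytes
Segment 2: SEQ = 11958, payload = 1173 bytes
Segment 3: SEQ = 13131, payload = 412 bytes
SEQ of segment 3 = 11795 + 163 + 1173 = 13131

13131


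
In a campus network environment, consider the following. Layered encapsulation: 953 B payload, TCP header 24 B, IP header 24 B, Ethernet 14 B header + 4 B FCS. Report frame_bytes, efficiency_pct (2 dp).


TCP segment = 953 + 24 = 977 B
IP packet = 977 + 24 = 1001 B
Ethernet frame = 1001 + 14 + 4 = 1019 B
Efficiency = app / frame = 953 / 1019 = 0.935231 = 93.5231% -> 93.52% (2 dp)

1019, 93.52


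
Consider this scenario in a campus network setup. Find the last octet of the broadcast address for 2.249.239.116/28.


Given: IP = 2.249.239.116, prefix = /28
Host bits = 32 - 28 = 4
Network last octet = 116 AND mask = 112
Host part size = 2^4 - 1 = 15
Broadcast last octet = 112 OR 15 = 127

127


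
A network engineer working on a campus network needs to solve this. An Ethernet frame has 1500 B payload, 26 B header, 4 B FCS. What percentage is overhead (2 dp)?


Given: payload = 1500 B, header = 26 B, trailer = 4 B
Overhead bytes = header + trailer = 26 + 4 = 30
Total frame = payload + overhead = 1500 + 30 = 1530
Overhead % = 30 / 1530 * 100 = 1.9608% -> 1.96% (2 dp)

1.96


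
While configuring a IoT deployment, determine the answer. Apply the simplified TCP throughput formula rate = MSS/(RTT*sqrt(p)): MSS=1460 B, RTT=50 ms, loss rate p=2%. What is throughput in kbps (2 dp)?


Given: MSS = 1460 bytes, RTT = 50 ms, loss = 2%
RTT in seconds = 50 / 1000 = 0.05
Loss rate = 2% = 0.02
sqrt(loss) = sqrt(0.02) = 0.141421356237
Throughput (bytes/s) = 1460 / (0.05 * 0.141421356237) = 206475.1801
Throughput (kbps) = 206475.1801 * 8 / 1000 = 1651.801441 -> 1651.80 kbps (2 dp)

1651.80


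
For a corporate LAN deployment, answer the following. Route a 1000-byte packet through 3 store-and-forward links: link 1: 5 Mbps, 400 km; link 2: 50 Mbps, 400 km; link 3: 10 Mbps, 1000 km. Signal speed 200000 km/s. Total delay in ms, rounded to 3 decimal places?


Packet = 1000 bytes = 8000 bits. Store-and-forward: sum (t_trans + t_prop) per link.
Link 1: t_trans = 8000/(5*10^6) s = 1.6000 ms; t_prop = 400/200000 s = 2.0000 ms; subtotal = 3.6000 ms
Link 2: t_trans = 8000/(50*10^6) s = 0.1600 ms; t_prop = 400/200000 s = 2.0000 ms; subtotal = 2.1600 ms
Link 3: t_trans = 8000/(10*10^6) s = 0.8000 ms; t_prop = 1000/200000 s = 5.0000 ms; subtotal = 5.8000 ms
End-to-end = 3.6000 + 2.1600 + 5.8000 = 11.5600 ms -> 11.560 ms (3 dp)

11.560


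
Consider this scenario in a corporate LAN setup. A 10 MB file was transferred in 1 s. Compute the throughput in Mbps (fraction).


Given: file = 10 MB, time = 1 s
File in Mb = 10 * 8 = 80 Mb
Throughput = 80 / 1 Mbps
Throughput = 80 Mbps

80


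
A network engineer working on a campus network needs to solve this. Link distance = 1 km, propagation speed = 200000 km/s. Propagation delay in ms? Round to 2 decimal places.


Given: distance = 1 km, speed = 200000 km/s
Delay = distance / speed = 1 / 200000 seconds
Delay in ms = 1 * 1000 / 200000
Delay = 0.0050 ms
Rounded to 2 dp = 0.01 ms

0.01


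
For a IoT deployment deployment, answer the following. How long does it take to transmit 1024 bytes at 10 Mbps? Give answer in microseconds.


Given: packet = 1024 bytes, bandwidth = 10 Mbps
Packet in bits = 1024 * 8 = 8192 bits
Bandwidth = 10 * 10^6 = 10000000 bps
Time = 8192 / 10000000 seconds
Time in us = 8192 * 10^6 / 10000000 = 819.2

819.2


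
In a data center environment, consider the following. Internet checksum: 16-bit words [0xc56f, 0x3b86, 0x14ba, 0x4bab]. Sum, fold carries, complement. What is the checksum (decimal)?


Given words: [0xc56f, 0x3b86, 0x14ba, 0x4bab]
Step 1: Sum all words
Raw sum = 50543 + 15238 + 5306 + 19371 = 90458
Step 2: Fold carry: (24922 + 1) = 24923
One's complement = ~24923 & 0xFFFF = 40612

40612


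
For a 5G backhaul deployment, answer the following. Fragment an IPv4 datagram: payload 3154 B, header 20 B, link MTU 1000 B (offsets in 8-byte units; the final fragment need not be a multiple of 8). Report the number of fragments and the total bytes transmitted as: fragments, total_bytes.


Max data per non-final fragment = floor((MTU - header)/8)*8 = floor((1000 - 20)/8)*8 = floor(980/8)*8 = 976 B
Final fragment needs no 8-byte alignment: it can carry up to MTU - header = 980 B
Non-final fragments needed = ceil((payload - 980) / 976) = ceil(2174/976) = ceil(2.2275) = 3
Number of fragments = 3 + 1 = 4
Fragment sizes (data): 3 * 976 B + 226 B (last, 226 <= 980 OK)
Total bytes sent = payload + n_frags * header = 3154 + 4*20 = 3154 + 80 = 3234 B

4, 3234


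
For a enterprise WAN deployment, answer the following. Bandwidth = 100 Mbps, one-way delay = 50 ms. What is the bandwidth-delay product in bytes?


Given: bandwidth = 100 Mbps, delay = 50 ms
BDP in bits = 100 * 10^6 * 50 / 1000
BDP in bits = 5000000
BDP in bytes = 5000000 / 8 = 625000

625000


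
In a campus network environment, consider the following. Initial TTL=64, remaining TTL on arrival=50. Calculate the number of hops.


Given: initial TTL = 64, received TTL = 50
Hops = initial TTL - received TTL
Hops = 64 - 50 = 14

14


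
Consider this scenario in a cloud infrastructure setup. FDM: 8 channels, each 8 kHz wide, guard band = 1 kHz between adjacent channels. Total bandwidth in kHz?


Given: 8 channels, 8 kHz each, guard = 1 kHz
Channel bandwidth = 8 * 8 = 64 kHz
Guard bands = 7 gaps * 1 kHz = 7 kHz
Total = 64 + 7 = 71 kHz

71


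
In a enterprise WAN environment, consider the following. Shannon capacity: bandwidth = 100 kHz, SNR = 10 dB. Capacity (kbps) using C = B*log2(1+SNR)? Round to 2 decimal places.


Given: B = 100 kHz, SNR = 10 dB
SNR linear = 10^(10/10) = 10
1 + SNR = 11
log2(11) = 3.4594316186
C = 100 * 1000 * 3.4594316186 = 345943.1619 bps
C = 345.943162 kbps -> 345.94 kbps (2 dp)

345.94


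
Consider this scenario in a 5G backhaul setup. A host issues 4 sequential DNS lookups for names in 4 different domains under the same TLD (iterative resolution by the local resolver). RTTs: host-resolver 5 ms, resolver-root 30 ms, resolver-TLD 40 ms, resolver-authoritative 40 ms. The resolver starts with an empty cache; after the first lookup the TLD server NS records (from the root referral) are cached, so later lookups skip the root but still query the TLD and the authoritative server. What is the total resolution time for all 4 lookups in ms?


Lookup 1 (cold cache): local + root + TLD + auth = 5 + 30 + 40 + 40 = 115 ms
Lookups 2..4 (TLD NS cached -> skip root; new domain -> still ask TLD and auth): local + TLD + auth = 5 + 40 + 40 = 85 ms each
Remaining 3 lookups: 3 * 85 = 255 ms
Total = 115 + 255 = 370 ms

370


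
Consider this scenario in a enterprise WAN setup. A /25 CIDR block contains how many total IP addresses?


Given: CIDR prefix /25
Host bits = 32 - 25 = 7
Total addresses = 2^7 = 128

128


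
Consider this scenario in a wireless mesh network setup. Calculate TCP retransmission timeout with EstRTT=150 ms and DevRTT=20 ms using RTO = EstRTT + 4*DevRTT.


Given: EstRTT = 150 ms, DevRTT = 20 ms
Timeout = EstRTT + 4 * DevRTT
4 * DevRTT = 4 * 20 = 80
Timeout = 150 + 80 = 230 ms

230


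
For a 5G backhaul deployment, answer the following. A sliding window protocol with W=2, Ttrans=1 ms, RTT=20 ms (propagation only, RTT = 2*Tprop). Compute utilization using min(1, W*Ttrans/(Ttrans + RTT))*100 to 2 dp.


Given: W = 2, Ttrans = 1 ms, RTT = 20 ms (= 2 * Tprop, Tprop = 10 ms)
Cycle time = Ttrans + RTT = 1 + 20 = 21 ms (first packet sent until its ACK returns)
W * Ttrans = 2 * 1 = 2 ms of sending per cycle
W * Ttrans / (Ttrans + RTT) = 2 / 21 = 0.095238
U = min(1, 0.095238) = 0.095238
U% = 9.52%

9.52


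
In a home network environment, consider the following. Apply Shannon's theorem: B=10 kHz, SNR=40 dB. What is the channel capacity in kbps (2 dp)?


Given: B = 10 kHz, SNR = 40 dB
SNR linear = 10^(40/10) = 10000
1 + SNR = 10001
log2(10001) = 13.2878566418
C = 10 * 1000 * 13.2878566418 = 132878.5664 bps
C = 132.878566 kbps -> 132.88 kbps (2 dp)

132.88


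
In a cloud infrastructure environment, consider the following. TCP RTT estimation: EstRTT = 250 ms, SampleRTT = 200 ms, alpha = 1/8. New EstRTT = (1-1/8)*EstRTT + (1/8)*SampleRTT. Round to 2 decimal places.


Given: EstRTT = 250 ms, SampleRTT = 200 ms, alpha = 1/8
New EstRTT = (1 - alpha) * EstRTT + alpha * SampleRTT
(7/8) * 250 = 218.75
(1/8) * 200 = 25
New EstRTT = 218.75 + 25 = 243.75 ms -> 243.75 ms (2 dp)

243.75


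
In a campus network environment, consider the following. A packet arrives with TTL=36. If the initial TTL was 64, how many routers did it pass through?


Given: initial TTL = 64, received TTL = 36
Hops = initial TTL - received TTL
Hops = 64 - 36 = 28

28


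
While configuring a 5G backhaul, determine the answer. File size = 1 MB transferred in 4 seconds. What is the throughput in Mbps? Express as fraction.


Given: file = 1 MB, time = 4 s
File in Mb = 1 * 8 = 8 Mb
Throughput = 8 / 4 Mbps
Throughput = 2 Mbps

2


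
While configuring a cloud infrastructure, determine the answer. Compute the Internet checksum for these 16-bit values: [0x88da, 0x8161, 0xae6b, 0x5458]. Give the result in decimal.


Given words: [0x88da, 0x8161, 0xae6b, 0x5458]
Step 1: Sum all words
Raw sum = 35034 + 33121 + 44651 + 21592 = 134398
Step 2: Fold carry: (3326 + 2) = 3328
One's complement = ~3328 & 0xFFFF = 62207

62207


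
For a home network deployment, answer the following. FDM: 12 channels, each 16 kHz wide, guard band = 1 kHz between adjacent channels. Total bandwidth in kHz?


Given: 12 channels, 16 kHz each, guard = 1 kHz
Channel bandwidth = 12 * 16 = 192 kHz
Guard bands = 11 gaps * 1 kHz = 11 kHz
Total = 192 + 11 = 203 kHz

203


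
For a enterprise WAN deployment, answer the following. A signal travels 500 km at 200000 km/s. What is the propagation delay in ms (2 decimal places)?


Given: distance = 500 km, speed = 200000 km/s
Delay = distance / speed = 500 / 200000 seconds
Delay in ms = 500 * 1000 / 200000
Delay = 2.5000 ms
Rounded to 2 dp = 2.50 ms

2.50


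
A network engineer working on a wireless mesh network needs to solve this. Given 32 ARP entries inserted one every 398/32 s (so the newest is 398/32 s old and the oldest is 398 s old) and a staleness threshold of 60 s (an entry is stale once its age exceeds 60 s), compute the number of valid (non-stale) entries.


Ages are k * 398/32 s for k = 1..32 (spacing = 12.4375 s).
Entry k is valid iff k * 398/32 <= 60 iff k <= 32 * 60 / 398 = 4.8241
n_valid = floor(4.8241) = 4
(n_stale = 32 - 4 = 28)

4


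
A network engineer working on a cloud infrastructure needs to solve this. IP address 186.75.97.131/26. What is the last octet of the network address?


Given: IP = 186.75.97.131, prefix = /26
Subnet mask = 255.255.255.192
Last octet of IP: 131
Last octet of mask: 192
Network last octet = 131 AND 192 = 128

128


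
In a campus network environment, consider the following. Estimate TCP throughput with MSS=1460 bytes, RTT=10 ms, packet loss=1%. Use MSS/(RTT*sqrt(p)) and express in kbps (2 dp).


Given: MSS = 1460 bytes, RTT = 10 ms, loss = 1%
RTT in seconds = 10 / 1000 = 0.01
Loss rate = 1% = 0.01
sqrt(loss) = sqrt(0.01) = 0.1
Throughput (bytes/s) = 1460 / (0.01 * 0.1) = 1460000.0000
Throughput (kbps) = 1460000.0000 * 8 / 1000 = 11680.000000 -> 11680.00 kbps (2 dp)

11680.00


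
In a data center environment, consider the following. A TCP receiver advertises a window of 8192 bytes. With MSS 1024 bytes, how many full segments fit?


Given: RWND = 8192 bytes, MSS = 1024 bytes
Full segments = floor(RWND / MSS)
Full segments = floor(8192 / 1024)
Full segments = floor(8.0) = 8

8


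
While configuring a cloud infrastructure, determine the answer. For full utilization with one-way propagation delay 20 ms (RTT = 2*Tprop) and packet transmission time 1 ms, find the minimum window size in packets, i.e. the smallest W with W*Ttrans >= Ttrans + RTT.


Given: Ttrans = 1 ms, RTT = 40 ms (= 2 * Tprop, Tprop = 20 ms)
Time until first ACK returns = Ttrans + RTT = 1 + 40 = 41 ms
Need W * Ttrans >= Ttrans + RTT  ->  W >= (Ttrans + RTT) / Ttrans
(Ttrans + RTT) / Ttrans = 41 / 1 = 41
W_min = ceil(41) = 41

41


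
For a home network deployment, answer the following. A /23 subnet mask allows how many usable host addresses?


Given: subnet mask /23
Host bits = 32 - 23 = 9
Total addresses = 2^9 = 512
Usable hosts = 512 - 2 (network + broadcast) = 510

510


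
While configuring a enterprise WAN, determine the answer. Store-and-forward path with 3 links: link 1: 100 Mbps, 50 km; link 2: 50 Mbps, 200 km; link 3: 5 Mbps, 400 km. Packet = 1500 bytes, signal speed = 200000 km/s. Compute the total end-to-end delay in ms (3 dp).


Packet = 1500 bytes = 12000 bits. Store-and-forward: sum (t_trans + t_prop) per link.
Link 1: t_trans = 12000/(100*10^6) s = 0.1200 ms; t_prop = 50/200000 s = 0.2500 ms; subtotal = 0.3700 ms
Link 2: t_trans = 12000/(50*10^6) s = 0.2400 ms; t_prop = 200/200000 s = 1.0000 ms; subtotal = 1.2400 ms
Link 3: t_trans = 12000/(5*10^6) s = 2.4000 ms; t_prop = 400/200000 s = 2.0000 ms; subtotal = 4.4000 ms
End-to-end = 0.3700 + 1.2400 + 4.4000 = 6.0100 ms -> 6.010 ms (3 dp)

6.010


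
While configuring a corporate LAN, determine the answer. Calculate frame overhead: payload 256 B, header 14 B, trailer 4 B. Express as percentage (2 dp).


Given: payload = 256 B, header = 14 B, trailer = 4 B
Overhead bytes = header + trailer = 14 + 4 = 18
Total frame = payload + overhead = 256 + 18 = 274
Overhead % = 18 / 274 * 100 = 6.5693% -> 6.57% (2 dp)

6.57


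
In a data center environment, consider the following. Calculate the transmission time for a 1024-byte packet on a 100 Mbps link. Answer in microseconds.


Given: packet = 1024 bytes, bandwidth = 100 Mbps
Packet in bits = 1024 * 8 = 8192 bits
Bandwidth = 100 * 10^6 = 100000000 bps
Time = 8192 / 100000000 seconds
Time in us = 8192 * 10^6 / 100000000 = 81.92

81.92


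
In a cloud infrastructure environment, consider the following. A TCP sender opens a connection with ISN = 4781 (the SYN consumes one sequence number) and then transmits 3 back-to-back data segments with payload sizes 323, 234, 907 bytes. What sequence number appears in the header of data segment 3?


The SYN occupies sequence number ISN = 4781, so the first data byte is ISN + 1 = 4782.
SEQ of data segment i = (ISN + 1) + sum of payload sizes of segments 1..i-1.
Segment 1: SEQ = 4782, payload = 323 bytes
Segment 2: SEQ = 5105, payload = 234 bytes
Segment 3: SEQ = 5339, payload = 907 bytes
SEQ of segment 3 = 4782 + 323 + 234 = 5339

5339


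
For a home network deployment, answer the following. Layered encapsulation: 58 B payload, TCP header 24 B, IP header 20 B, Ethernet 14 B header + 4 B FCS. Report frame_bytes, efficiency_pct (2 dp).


TCP segment = 58 + 24 = 82 B
IP packet = 82 + 20 = 102 B
Ethernet frame = 102 + 14 + 4 = 120 B
Efficiency = app / frame = 58 / 120 = 0.483333 = 48.3333% -> 48.33% (2 dp)

120, 48.33


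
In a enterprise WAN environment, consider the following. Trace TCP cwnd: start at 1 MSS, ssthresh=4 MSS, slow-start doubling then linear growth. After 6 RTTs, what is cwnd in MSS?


RTT 0: cwnd = 1 MSS (initial)
RTT 1: cwnd = 2 MSS (slow start, doubled)
RTT 2: cwnd = 4 MSS (slow start, doubled)
RTT 3: cwnd = 5 MSS (congestion avoidance, +1)
RTT 4: cwnd = 6 MSS (congestion avoidance, +1)
RTT 5: cwnd = 7 MSS (congestion avoidance, +1)
RTT 6: cwnd = 8 MSS (congestion avoidance, +1)

8


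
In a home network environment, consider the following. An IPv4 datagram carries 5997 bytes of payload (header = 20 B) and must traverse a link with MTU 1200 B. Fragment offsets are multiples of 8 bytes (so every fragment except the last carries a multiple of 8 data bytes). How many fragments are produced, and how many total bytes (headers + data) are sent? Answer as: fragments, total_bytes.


Max data per non-final fragment = floor((MTU - header)/8)*8 = floor((1200 - 20)/8)*8 = floor(1180/8)*8 = 1176 B
Final fragment needs no 8-byte alignment: it can carry up to MTU - header = 1180 B
Non-final fragments needed = ceil((payload - 1180) / 1176) = ceil(4817/1176) = ceil(4.0961) = 5
Number of fragments = 5 + 1 = 6
Fragment sizes (data): 5 * 1176 B + 117 B (last, 117 <= 1180 OK)
Total bytes sent = payload + n_frags * header = 5997 + 6*20 = 5997 + 120 = 6117 B

6, 6117


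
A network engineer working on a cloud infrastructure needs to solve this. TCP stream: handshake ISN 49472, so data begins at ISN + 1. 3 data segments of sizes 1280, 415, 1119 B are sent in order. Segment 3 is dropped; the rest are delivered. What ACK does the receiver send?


SYN uses sequence number 49472; first data byte = ISN + 1 = 49473.
Segment 1: SEQ = 49473, len = 1280 B, covers [49473, 50752]
Segment 2: SEQ = 50753, len = 415 B, covers [50753, 51167]
Segment 3: SEQ = 51168, len = 1119 B, covers [51168, 52286] [LOST]
In-order data received: bytes [49473, 51167] (segments 1..2).
Segment 3 missing -> gap begins at byte 51168.
Cumulative ACK = next expected in-order byte = 49473 + 1280 + 415 = 51168

51168


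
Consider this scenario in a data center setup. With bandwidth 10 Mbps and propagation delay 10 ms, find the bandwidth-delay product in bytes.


Given: bandwidth = 10 Mbps, delay = 10 ms
BDP in bits = 10 * 10^6 * 10 / 1000
BDP in bits = 100000
BDP in bytes = 100000 / 8 = 12500

12500


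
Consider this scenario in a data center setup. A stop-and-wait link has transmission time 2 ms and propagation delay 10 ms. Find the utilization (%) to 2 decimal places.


Given: Ttrans = 2 ms, Tprop = 10 ms
RTT = 2 * Tprop = 2 * 10 = 20 ms
U = Ttrans / (Ttrans + RTT)
U = 2 / (2 + 20)
U = 2 / 22 = 0.090909
U% = 9.09%

9.09


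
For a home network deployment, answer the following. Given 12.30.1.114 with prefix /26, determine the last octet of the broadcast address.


Given: IP = 12.30.1.114, prefix = /26
Host bits = 32 - 26 = 6
Network last octet = 114 AND mask = 64
Host part size = 2^6 - 1 = 63
Broadcast last octet = 64 OR 63 = 127

127


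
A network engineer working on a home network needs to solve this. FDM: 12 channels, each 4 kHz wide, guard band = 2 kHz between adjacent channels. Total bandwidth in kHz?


Given: 12 channels, 4 kHz each, guard = 2 kHz
Channel bandwidth = 12 * 4 = 48 kHz
Guard bands = 11 gaps * 2 kHz = 22 kHz
Total = 48 + 22 = 70 kHz

70


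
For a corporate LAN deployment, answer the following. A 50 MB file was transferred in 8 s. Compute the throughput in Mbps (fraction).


Given: file = 50 MB, time = 8 s
File in Mb = 50 * 8 = 400 Mb
Throughput = 400 / 8 Mbps
Throughput = 50 Mbps

50


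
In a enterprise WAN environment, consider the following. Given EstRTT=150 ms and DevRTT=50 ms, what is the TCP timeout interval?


Given: EstRTT = 150 ms, DevRTT = 50 ms
Timeout = EstRTT + 4 * DevRTT
4 * DevRTT = 4 * 50 = 200
Timeout = 150 + 200 = 350 ms

350


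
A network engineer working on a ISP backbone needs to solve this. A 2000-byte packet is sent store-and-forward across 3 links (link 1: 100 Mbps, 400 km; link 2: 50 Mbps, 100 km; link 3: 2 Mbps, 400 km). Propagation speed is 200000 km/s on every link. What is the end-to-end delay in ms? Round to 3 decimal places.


Packet = 2000 bytes = 16000 bits. Store-and-forward: sum (t_trans + t_prop) per link.
Link 1: t_trans = 16000/(100*10^6) s = 0.1600 ms; t_prop = 400/200000 s = 2.0000 ms; subtotal = 2.1600 ms
Link 2: t_trans = 16000/(50*10^6) s = 0.3200 ms; t_prop = 100/200000 s = 0.5000 ms; subtotal = 0.8200 ms
Link 3: t_trans = 16000/(2*10^6) s = 8.0000 ms; t_prop = 400/200000 s = 2.0000 ms; subtotal = 10.0000 ms
End-to-end = 2.1600 + 0.8200 + 10.0000 = 12.9800 ms -> 12.980 ms (3 dp)

12.980


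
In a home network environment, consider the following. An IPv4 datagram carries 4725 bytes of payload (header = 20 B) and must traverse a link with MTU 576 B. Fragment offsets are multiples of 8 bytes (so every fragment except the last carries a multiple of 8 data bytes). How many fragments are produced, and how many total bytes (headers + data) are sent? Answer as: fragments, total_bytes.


Max data per non-final fragment = floor((MTU - header)/8)*8 = floor((576 - 20)/8)*8 = floor(556/8)*8 = 552 B
Final fragment needs no 8-byte alignment: it can carry up to MTU - header = 556 B
Non-final fragments needed = ceil((payload - 556) / 552) = ceil(4169/552) = ceil(7.5525) = 8
Number of fragments = 8 + 1 = 9
Fragment sizes (data): 8 * 552 B + 309 B (last, 309 <= 556 OK)
Total bytes sent = payload + n_frags * header = 4725 + 9*20 = 4725 + 180 = 4905 B

9, 4905


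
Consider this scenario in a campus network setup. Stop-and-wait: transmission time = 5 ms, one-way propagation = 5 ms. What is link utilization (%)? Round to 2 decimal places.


Given: Ttrans = 5 ms, Tprop = 5 ms
RTT = 2 * Tprop = 2 * 5 = 10 ms
U = Ttrans / (Ttrans + RTT)
U = 5 / (5 + 10)
U = 5 / 15 = 0.333333
U% = 33.33%

33.33


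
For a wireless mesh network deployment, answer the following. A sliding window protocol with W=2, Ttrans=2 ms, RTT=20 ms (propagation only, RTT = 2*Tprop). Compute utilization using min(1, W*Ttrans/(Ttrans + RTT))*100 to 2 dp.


Given: W = 2, Ttrans = 2 ms, RTT = 20 ms (= 2 * Tprop, Tprop = 10 ms)
Cycle time = Ttrans + RTT = 2 + 20 = 22 ms (first packet sent until its ACK returns)
W * Ttrans = 2 * 2 = 4 ms of sending per cycle
W * Ttrans / (Ttrans + RTT) = 4 / 22 = 0.181818
U = min(1, 0.181818) = 0.181818
U% = 18.18%

18.18


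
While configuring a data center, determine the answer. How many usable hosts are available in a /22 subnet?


Given: subnet mask /22
Host bits = 32 - 22 = 10
Total addresses = 2^10 = 1024
Usable hosts = 1024 - 2 (network + broadcast) = 1022

1022


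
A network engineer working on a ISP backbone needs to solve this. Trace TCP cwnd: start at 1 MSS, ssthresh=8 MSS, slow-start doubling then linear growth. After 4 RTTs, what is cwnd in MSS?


RTT 0: cwnd = 1 MSS (initial)
RTT 1: cwnd = 2 MSS (slow start, doubled)
RTT 2: cwnd = 4 MSS (slow start, doubled)
RTT 3: cwnd = 8 MSS (slow start, doubled)
RTT 4: cwnd = 9 MSS (congestion avoidance, +1)

9


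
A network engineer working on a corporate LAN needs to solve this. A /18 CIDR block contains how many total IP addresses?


Given: CIDR prefix /18
Host bits = 32 - 18 = 14
Total addresses = 2^14 = 16384

16384


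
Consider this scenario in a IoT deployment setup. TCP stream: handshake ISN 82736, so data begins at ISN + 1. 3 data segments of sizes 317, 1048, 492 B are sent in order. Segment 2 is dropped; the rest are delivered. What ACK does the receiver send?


SYN uses sequence number 82736; first data byte = ISN + 1 = 82737.
Segment 1: SEQ = 82737, len = 317 B, covers [82737, 83053]
Segment 2: SEQ = 83054, len = 1048 B, covers [83054, 84101] [LOST]
Segment 3: SEQ = 84102, len = 492 B, covers [84102, 84593]
In-order data received: bytes [82737, 83053] (segments 1..1).
Segment 2 missing -> gap begins at byte 83054; later segments buffered out of order.
Cumulative ACK = next expected in-order byte = 82737 + 317 = 83054

83054


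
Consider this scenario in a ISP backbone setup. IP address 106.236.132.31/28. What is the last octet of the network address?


Given: IP = 106.236.132.31, prefix = /28
Subnet mask = 255.255.255.240
Last octet of IP: 31
Last octet of mask: 240
Network last octet = 31 AND 240 = 16

16


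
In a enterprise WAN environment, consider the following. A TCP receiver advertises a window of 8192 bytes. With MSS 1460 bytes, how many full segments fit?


Given: RWND = 8192 bytes, MSS = 1460 bytes
Full segments = floor(RWND / MSS)
Full segments = floor(8192 / 1460)
Full segments = floor(5.611) = 5

5


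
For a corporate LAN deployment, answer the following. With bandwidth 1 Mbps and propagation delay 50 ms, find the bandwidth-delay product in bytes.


Given: bandwidth = 1 Mbps, delay = 50 ms
BDP in bits = 1 * 10^6 * 50 / 1000
BDP in bits = 50000
BDP in bytes = 50000 / 8 = 6250

6250


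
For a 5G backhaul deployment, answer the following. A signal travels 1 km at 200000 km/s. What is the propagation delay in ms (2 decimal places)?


Given: distance = 1 km, speed = 200000 km/s
Delay = distance / speed = 1 / 200000 seconds
Delay in ms = 1 * 1000 / 200000
Delay = 0.0050 ms
Rounded to 2 dp = 0.01 ms

0.01


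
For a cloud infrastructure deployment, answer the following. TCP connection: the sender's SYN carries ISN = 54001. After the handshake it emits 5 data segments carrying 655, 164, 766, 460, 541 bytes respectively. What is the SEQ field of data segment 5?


The SYN occupies sequence number ISN = 54001, so the first data byte is ISN + 1 = 54002.
SEQ of data segment i = (ISN + 1) + sum of payload sizes of segments 1..i-1.
Segment 1: SEQ = 54002, payload = 655 bytes
Segment 2: SEQ = 54657, payload = 164 bytes
Segment 3: SEQ = 54821, payload = 766 bytes
Segment 4: SEQ = 55587, payload = 460 bytes
Segment 5: SEQ = 56047, payload = 541 bytes
SEQ of segment 5 = 54002 + 655 + 164 + 766 + 460 = 56047

56047
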